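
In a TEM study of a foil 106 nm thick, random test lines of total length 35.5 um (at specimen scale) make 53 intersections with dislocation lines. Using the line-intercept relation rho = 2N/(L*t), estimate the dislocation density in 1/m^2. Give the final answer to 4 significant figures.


rho = 2N / (L * t)
L = 35.5 um = 3.55e-05 m, t = 106 nm = 1.06e-07 m
rho = 2 * 53 / (3.55e-05 * 1.06e-07)
rho = 2.817e+13 1/m^2


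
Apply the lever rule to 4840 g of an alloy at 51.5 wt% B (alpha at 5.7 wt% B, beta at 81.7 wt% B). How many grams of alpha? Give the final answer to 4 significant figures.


f_alpha = (C_beta - C0) / (C_beta - C_alpha)
f_alpha = (81.7 - 51.5) / (81.7 - 5.7) = 0.397368
m_alpha = f_alpha * m_total = 0.397368 * 4840 = 1923 g


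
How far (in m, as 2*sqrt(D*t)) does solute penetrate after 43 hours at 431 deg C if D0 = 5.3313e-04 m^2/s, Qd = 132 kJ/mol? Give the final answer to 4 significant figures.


Step 1: D = D0 * exp(-Qd/(R*T))
T = 704.15 K
D = 5.3313e-04 * exp(-132e3 / (8.314 * 704.15)) = 8.60143e-14 m^2/s
Step 2: L = 2*sqrt(D*t)
t = 43 h = 154800 s
L = 2*sqrt(8.60143e-14 * 154800) = 2.308e-04 m


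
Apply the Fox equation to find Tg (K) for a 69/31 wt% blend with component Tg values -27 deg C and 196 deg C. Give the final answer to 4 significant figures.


1/Tg = w1/Tg1 + w2/Tg2 (in Kelvin)
Tg1 = 246.15 K, Tg2 = 469.15 K
1/Tg = 0.69/246.15 + 0.31/469.15
Tg = 288.7 K


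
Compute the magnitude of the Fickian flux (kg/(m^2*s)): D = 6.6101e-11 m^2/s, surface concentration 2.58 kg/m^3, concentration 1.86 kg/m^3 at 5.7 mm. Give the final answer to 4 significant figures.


J = -D * (dC/dx) = D * (C1 - C2) / dx
J = 6.6101e-11 * (2.58 - 1.86) / 5.7e-03
J = 8.35e-09 kg/(m^2*s)


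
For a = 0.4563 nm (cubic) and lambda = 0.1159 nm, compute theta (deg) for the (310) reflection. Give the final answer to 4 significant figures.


d = a / sqrt(h^2+k^2+l^2)
d = 0.4563 / sqrt(10) = 0.144295 nm
lambda = 2*d*sin(theta)  =>  sin(theta) = lambda / (2*d)
sin(theta) = 0.1159 / (2 * 0.144295) = 0.401609
theta = 23.68 deg


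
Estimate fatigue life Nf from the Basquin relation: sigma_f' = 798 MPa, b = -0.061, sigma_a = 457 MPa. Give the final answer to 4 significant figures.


sigma_a = sigma_f' * (2*Nf)^b
2*Nf = (sigma_a / sigma_f')^(1/b)
2*Nf = (457 / 798)^(1/-0.061)
2*Nf = 9303.24
Nf = 4652 cycles


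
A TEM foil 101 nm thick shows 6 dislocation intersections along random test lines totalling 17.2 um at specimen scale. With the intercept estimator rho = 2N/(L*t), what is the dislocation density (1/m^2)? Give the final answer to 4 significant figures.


rho = 2N / (L * t)
L = 17.2 um = 1.72e-05 m, t = 101 nm = 1.01e-07 m
rho = 2 * 6 / (1.72e-05 * 1.01e-07)
rho = 6.908e+12 1/m^2


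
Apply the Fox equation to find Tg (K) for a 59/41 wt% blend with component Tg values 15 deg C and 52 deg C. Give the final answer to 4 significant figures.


1/Tg = w1/Tg1 + w2/Tg2 (in Kelvin)
Tg1 = 288.15 K, Tg2 = 325.15 K
1/Tg = 0.59/288.15 + 0.41/325.15
Tg = 302.3 K


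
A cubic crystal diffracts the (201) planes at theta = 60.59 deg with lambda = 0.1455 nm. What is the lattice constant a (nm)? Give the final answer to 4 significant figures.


d = lambda / (2*sin(theta))
d = 0.1455 / (2*sin(60.59 deg))
d = 0.0835124 nm
a = d * sqrt(h^2+k^2+l^2) = 0.0835124 * sqrt(5)
a = 0.1867 nm


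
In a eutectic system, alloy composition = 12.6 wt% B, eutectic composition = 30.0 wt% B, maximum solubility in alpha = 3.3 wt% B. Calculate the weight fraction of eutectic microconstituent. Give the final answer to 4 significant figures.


f_primary = (C_e - C0) / (C_e - C_alpha_max)
f_primary = (30.0 - 12.6) / (30.0 - 3.3)
f_primary = 0.651685
f_eutectic = 1 - 0.651685 = 0.3483


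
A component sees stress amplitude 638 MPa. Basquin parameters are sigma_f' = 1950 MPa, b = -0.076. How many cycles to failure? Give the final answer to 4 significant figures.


sigma_a = sigma_f' * (2*Nf)^b
2*Nf = (sigma_a / sigma_f')^(1/b)
2*Nf = (638 / 1950)^(1/-0.076)
2*Nf = 2.42323e+06
Nf = 1.212e+06 cycles


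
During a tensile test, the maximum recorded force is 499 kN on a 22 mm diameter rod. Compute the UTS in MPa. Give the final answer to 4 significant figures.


A0 = pi*(d/2)^2 = pi*(22/2)^2 = 380.133 mm^2
UTS = F_max / A0 = 499*1000 / 380.133
UTS = 1313 MPa


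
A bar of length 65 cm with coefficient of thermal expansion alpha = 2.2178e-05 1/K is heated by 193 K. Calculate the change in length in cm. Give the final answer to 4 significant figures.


dL = L0 * alpha * dT
dL = 65 * 2.2178e-05 * 193
dL = 0.2782 cm


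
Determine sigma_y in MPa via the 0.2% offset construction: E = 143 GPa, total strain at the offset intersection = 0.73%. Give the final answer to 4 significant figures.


Offset strain = 0.002
Elastic strain at yield = total_strain - offset = 7.3e-03 - 0.002 = 5.3e-03
sigma_y = E * elastic_strain = 143000 * 5.3e-03
sigma_y = 757.9 MPa


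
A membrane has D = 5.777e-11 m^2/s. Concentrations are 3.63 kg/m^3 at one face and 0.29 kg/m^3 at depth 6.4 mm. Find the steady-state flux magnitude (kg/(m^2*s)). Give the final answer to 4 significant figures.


J = -D * (dC/dx) = D * (C1 - C2) / dx
J = 5.777e-11 * (3.63 - 0.29) / 6.4e-03
J = 3.015e-08 kg/(m^2*s)


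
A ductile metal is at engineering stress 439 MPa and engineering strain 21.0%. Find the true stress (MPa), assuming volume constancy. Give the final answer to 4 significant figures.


sigma_true = sigma_eng * (1 + epsilon_eng)
sigma_true = 439 * (1 + 0.21)
sigma_true = 531.2 MPa


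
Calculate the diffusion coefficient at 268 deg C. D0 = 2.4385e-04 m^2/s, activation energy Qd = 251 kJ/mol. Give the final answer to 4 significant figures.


D = D0 * exp(-Qd / (R*T))
T = 541.15 K
D = 2.4385e-04 * exp(-251e3 / (8.314 * 541.15))
D = 1.44e-28 m^2/s


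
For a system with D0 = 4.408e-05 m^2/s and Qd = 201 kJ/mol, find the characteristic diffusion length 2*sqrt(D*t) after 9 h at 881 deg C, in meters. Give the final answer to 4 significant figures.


Step 1: D = D0 * exp(-Qd/(R*T))
T = 1154.15 K
D = 4.408e-05 * exp(-201e3 / (8.314 * 1154.15)) = 3.52399e-14 m^2/s
Step 2: L = 2*sqrt(D*t)
t = 9 h = 32400 s
L = 2*sqrt(3.52399e-14 * 32400) = 6.758e-05 m


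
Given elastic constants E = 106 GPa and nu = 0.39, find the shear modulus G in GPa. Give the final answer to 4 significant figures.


G = E / (2*(1+nu))
G = 106 / (2*(1+0.39))
G = 38.13 GPa


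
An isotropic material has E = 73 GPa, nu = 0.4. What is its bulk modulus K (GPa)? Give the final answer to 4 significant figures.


K = E / (3*(1-2*nu))
K = 73 / (3*(1-2*0.4))
K = 121.7 GPa


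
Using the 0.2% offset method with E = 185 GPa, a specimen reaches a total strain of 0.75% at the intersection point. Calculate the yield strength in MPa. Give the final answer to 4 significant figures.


Offset strain = 0.002
Elastic strain at yield = total_strain - offset = 7.5e-03 - 0.002 = 5.5e-03
sigma_y = E * elastic_strain = 185000 * 5.5e-03
sigma_y = 1018 MPa


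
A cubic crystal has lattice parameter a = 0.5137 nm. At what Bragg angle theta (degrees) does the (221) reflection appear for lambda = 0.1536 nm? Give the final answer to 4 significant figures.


d = a / sqrt(h^2+k^2+l^2)
d = 0.5137 / sqrt(9) = 0.171233 nm
lambda = 2*d*sin(theta)  =>  sin(theta) = lambda / (2*d)
sin(theta) = 0.1536 / (2 * 0.171233) = 0.448511
theta = 26.65 deg


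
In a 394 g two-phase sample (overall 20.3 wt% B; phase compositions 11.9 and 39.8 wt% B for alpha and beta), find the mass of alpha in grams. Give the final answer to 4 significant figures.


f_alpha = (C_beta - C0) / (C_beta - C_alpha)
f_alpha = (39.8 - 20.3) / (39.8 - 11.9) = 0.698925
m_alpha = f_alpha * m_total = 0.698925 * 394 = 275.4 g


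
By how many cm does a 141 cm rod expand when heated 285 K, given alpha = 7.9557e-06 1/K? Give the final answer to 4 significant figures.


dL = L0 * alpha * dT
dL = 141 * 7.9557e-06 * 285
dL = 0.3197 cm


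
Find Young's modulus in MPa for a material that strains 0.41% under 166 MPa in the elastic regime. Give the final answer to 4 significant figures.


E = sigma / epsilon
epsilon = 0.41% = 4.1e-03
E = 166 / 4.1e-03
E = 40490 MPa


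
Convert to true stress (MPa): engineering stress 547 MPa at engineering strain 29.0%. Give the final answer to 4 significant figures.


sigma_true = sigma_eng * (1 + epsilon_eng)
sigma_true = 547 * (1 + 0.29)
sigma_true = 705.6 MPa


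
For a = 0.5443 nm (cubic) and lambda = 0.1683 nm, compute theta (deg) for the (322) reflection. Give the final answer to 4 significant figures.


d = a / sqrt(h^2+k^2+l^2)
d = 0.5443 / sqrt(17) = 0.132012 nm
lambda = 2*d*sin(theta)  =>  sin(theta) = lambda / (2*d)
sin(theta) = 0.1683 / (2 * 0.132012) = 0.637441
theta = 39.6 deg


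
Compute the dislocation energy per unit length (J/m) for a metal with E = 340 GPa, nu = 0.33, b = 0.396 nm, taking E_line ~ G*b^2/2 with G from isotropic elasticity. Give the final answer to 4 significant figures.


Step 1: G = E / (2*(1+nu))
G = 340 / (2*(1+0.33)) = 127.82 GPa = 1.2782e+11 Pa
Step 2: E_line = G*b^2/2
b = 0.396 nm = 3.96e-10 m
E_line = 0.5 * 1.2782e+11 * (3.96e-10)^2 = 1.002e-08 J/m


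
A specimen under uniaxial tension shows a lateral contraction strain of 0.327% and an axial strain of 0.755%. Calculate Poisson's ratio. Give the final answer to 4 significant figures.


nu = -epsilon_lat / epsilon_axial
Lateral strain is contraction (negative), so using magnitudes:
nu = 0.327 / 0.755
nu = 0.4331


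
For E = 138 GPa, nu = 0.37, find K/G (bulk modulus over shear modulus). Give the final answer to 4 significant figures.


G = E / (2*(1+nu))
G = 138 / (2*(1+0.37)) = 50.365 GPa
K = E / (3*(1-2*nu))
K = 138 / (3*(1-2*0.37)) = 176.923 GPa
K/G = 176.923 / 50.365 = 3.513


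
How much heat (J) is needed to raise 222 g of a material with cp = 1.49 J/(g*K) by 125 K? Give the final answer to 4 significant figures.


Q = m * cp * dT
Q = 222 * 1.49 * 125
Q = 41350 J


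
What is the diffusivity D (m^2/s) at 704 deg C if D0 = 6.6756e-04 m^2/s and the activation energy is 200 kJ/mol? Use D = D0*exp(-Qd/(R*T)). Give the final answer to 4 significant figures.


D = D0 * exp(-Qd / (R*T))
T = 977.15 K
D = 6.6756e-04 * exp(-200e3 / (8.314 * 977.15))
D = 1.358e-14 m^2/s


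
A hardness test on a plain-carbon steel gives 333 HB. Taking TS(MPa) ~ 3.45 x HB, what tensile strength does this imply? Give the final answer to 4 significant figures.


TS (MPa) = 3.45 * HB
TS = 3.45 * 333
TS = 1149 MPa


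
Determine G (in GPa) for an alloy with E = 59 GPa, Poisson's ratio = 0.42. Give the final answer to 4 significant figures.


G = E / (2*(1+nu))
G = 59 / (2*(1+0.42))
G = 20.77 GPa


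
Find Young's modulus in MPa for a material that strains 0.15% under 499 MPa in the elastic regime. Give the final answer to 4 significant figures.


E = sigma / epsilon
epsilon = 0.15% = 1.5e-03
E = 499 / 1.5e-03
E = 332700 MPa


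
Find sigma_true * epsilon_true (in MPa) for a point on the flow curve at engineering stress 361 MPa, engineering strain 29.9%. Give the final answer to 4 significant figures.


sigma_true = sigma_eng * (1 + epsilon_eng)
sigma_true = 361 * (1 + 0.299) = 468.939 MPa
epsilon_true = ln(1 + epsilon_eng)
epsilon_true = ln(1 + 0.299) = 0.261595
sigma_true * epsilon_true = 468.939 * 0.261595 = 122.7 MPa


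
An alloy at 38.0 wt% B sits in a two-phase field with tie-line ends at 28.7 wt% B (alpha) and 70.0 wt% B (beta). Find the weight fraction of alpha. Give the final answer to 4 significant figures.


f_alpha = (C_beta - C0) / (C_beta - C_alpha)
f_alpha = (70.0 - 38.0) / (70.0 - 28.7)
f_alpha = 0.7748


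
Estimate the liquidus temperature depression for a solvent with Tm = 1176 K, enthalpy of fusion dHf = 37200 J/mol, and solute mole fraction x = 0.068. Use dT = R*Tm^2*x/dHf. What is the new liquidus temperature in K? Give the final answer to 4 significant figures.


dT = R*Tm^2*x / dHf
dT = 8.314 * 1176^2 * 0.068 / 37200
dT = 21.018 K
T_new = 1176 - 21.018 = 1155 K


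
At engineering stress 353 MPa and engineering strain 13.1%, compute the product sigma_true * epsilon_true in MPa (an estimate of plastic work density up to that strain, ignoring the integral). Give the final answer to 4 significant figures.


sigma_true = sigma_eng * (1 + epsilon_eng)
sigma_true = 353 * (1 + 0.131) = 399.243 MPa
epsilon_true = ln(1 + epsilon_eng)
epsilon_true = ln(1 + 0.131) = 0.123102
sigma_true * epsilon_true = 399.243 * 0.123102 = 49.15 MPa


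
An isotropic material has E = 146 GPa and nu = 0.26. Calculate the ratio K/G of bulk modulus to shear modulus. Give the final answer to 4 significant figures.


G = E / (2*(1+nu))
G = 146 / (2*(1+0.26)) = 57.9365 GPa
K = E / (3*(1-2*nu))
K = 146 / (3*(1-2*0.26)) = 101.389 GPa
K/G = 101.389 / 57.9365 = 1.75


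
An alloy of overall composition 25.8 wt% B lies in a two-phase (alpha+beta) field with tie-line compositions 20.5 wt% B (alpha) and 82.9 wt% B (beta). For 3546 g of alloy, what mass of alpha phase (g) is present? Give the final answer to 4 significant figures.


f_alpha = (C_beta - C0) / (C_beta - C_alpha)
f_alpha = (82.9 - 25.8) / (82.9 - 20.5) = 0.915064
m_alpha = f_alpha * m_total = 0.915064 * 3546 = 3245 g


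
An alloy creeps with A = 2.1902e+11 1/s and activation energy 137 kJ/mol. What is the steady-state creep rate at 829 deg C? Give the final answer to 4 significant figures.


rate = A * exp(-Q / (R*T))
T = 829 + 273.15 = 1102.15 K
rate = 2.1902e+11 * exp(-137e3 / (8.314 * 1102.15))
rate = 70360 1/s


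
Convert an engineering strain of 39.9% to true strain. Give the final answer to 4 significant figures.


epsilon_true = ln(1 + epsilon_eng)
epsilon_true = ln(1 + 0.399)
epsilon_true = 0.3358


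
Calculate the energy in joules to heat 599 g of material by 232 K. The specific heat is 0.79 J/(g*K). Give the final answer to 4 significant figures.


Q = m * cp * dT
Q = 599 * 0.79 * 232
Q = 109800 J


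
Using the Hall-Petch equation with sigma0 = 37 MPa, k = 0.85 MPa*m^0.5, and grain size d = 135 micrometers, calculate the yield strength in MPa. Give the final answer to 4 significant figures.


sigma_y = sigma0 + k / sqrt(d)
d = 135 um = 1.35e-04 m
sigma_y = 37 + 0.85 / sqrt(1.35e-04)
sigma_y = 110.2 MPa


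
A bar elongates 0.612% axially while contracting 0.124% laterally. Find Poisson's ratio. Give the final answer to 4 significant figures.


nu = -epsilon_lat / epsilon_axial
Lateral strain is contraction (negative), so using magnitudes:
nu = 0.124 / 0.612
nu = 0.2026


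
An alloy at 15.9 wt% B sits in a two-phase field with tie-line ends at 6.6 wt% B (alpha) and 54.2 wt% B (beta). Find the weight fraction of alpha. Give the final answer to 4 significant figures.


f_alpha = (C_beta - C0) / (C_beta - C_alpha)
f_alpha = (54.2 - 15.9) / (54.2 - 6.6)
f_alpha = 0.8046


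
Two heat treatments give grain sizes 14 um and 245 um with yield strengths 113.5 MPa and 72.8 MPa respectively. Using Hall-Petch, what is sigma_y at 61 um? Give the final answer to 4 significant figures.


sigma_y = sigma0 + k / sqrt(d)
1/sqrt(d1) = 1/sqrt(1.4e-05) = 267.261;  1/sqrt(d2) = 63.8877
k = (sigma1 - sigma2) / (1/sqrt(d1) - 1/sqrt(d2)) = (113.5 - 72.8) / (267.261 - 63.8877) = 0.200124 MPa*m^0.5
sigma0 = sigma1 - k/sqrt(d1) = 113.5 - 0.200124*267.261 = 60.0145 MPa
sigma_y(d3) = 60.0145 + 0.200124 / sqrt(6.1e-05) = 85.64 MPa


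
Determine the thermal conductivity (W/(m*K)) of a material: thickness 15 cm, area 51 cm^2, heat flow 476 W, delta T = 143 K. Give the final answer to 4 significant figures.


k = Q*L / (A*dT)
L = 0.15 m, A = 5.1e-03 m^2
k = 476 * 0.15 / (5.1e-03 * 143)
k = 97.9 W/(m*K)


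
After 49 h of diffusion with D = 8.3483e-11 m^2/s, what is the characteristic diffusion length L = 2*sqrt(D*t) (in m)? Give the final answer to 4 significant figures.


t = 49 hr = 176400 s
Diffusion length = 2*sqrt(D*t)
= 2*sqrt(8.3483e-11 * 176400)
= 7.675e-03 m


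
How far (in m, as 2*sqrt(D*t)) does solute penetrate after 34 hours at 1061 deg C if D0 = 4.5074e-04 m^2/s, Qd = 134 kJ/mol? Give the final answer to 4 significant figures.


Step 1: D = D0 * exp(-Qd/(R*T))
T = 1334.15 K
D = 4.5074e-04 * exp(-134e3 / (8.314 * 1334.15)) = 2.55487e-09 m^2/s
Step 2: L = 2*sqrt(D*t)
t = 34 h = 122400 s
L = 2*sqrt(2.55487e-09 * 122400) = 0.03537 m


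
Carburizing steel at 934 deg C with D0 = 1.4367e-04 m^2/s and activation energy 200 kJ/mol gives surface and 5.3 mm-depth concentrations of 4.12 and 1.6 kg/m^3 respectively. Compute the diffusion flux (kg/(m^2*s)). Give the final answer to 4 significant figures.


Step 1: D = D0 * exp(-Qd/(R*T))
T = 934 + 273.15 = 1207.15 K
D = 1.4367e-04 * exp(-200e3 / (8.314 * 1207.15)) = 3.18306e-13 m^2/s
Step 2: J = D * (C1 - C2) / dx
J = 3.18306e-13 * (4.12 - 1.6) / 5.3e-03
J = 1.513e-10 kg/(m^2*s)


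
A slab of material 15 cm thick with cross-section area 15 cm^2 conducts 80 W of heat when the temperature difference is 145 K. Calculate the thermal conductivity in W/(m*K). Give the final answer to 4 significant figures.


k = Q*L / (A*dT)
L = 0.15 m, A = 1.5e-03 m^2
k = 80 * 0.15 / (1.5e-03 * 145)
k = 55.17 W/(m*K)


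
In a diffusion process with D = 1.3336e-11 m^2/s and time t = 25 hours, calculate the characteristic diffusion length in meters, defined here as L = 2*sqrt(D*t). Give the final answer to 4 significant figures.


t = 25 hr = 90000 s
Diffusion length = 2*sqrt(D*t)
= 2*sqrt(1.3336e-11 * 90000)
= 2.191e-03 m


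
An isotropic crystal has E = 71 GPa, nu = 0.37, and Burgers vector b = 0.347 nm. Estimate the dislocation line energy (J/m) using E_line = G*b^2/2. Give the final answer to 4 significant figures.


Step 1: G = E / (2*(1+nu))
G = 71 / (2*(1+0.37)) = 25.9124 GPa = 2.59124e+10 Pa
Step 2: E_line = G*b^2/2
b = 0.347 nm = 3.47e-10 m
E_line = 0.5 * 2.59124e+10 * (3.47e-10)^2 = 1.56e-09 J/m


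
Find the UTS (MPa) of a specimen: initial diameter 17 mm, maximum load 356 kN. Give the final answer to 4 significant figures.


A0 = pi*(d/2)^2 = pi*(17/2)^2 = 226.98 mm^2
UTS = F_max / A0 = 356*1000 / 226.98
UTS = 1568 MPa


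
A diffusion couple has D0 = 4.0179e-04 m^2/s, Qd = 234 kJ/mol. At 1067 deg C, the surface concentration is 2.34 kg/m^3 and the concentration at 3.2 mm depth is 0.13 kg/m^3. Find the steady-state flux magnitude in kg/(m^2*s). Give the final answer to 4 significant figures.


Step 1: D = D0 * exp(-Qd/(R*T))
T = 1067 + 273.15 = 1340.15 K
D = 4.0179e-04 * exp(-234e3 / (8.314 * 1340.15)) = 3.04172e-13 m^2/s
Step 2: J = D * (C1 - C2) / dx
J = 3.04172e-13 * (2.34 - 0.13) / 3.2e-03
J = 2.101e-10 kg/(m^2*s)


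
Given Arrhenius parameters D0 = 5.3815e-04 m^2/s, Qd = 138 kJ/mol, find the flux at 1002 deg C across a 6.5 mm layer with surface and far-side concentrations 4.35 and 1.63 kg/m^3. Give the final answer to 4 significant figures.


Step 1: D = D0 * exp(-Qd/(R*T))
T = 1002 + 273.15 = 1275.15 K
D = 5.3815e-04 * exp(-138e3 / (8.314 * 1275.15)) = 1.196e-09 m^2/s
Step 2: J = D * (C1 - C2) / dx
J = 1.196e-09 * (4.35 - 1.63) / 6.5e-03
J = 5.005e-07 kg/(m^2*s)


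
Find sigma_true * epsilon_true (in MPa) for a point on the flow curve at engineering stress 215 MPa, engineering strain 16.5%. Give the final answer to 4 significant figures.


sigma_true = sigma_eng * (1 + epsilon_eng)
sigma_true = 215 * (1 + 0.165) = 250.475 MPa
epsilon_true = ln(1 + epsilon_eng)
epsilon_true = ln(1 + 0.165) = 0.152721
sigma_true * epsilon_true = 250.475 * 0.152721 = 38.25 MPa


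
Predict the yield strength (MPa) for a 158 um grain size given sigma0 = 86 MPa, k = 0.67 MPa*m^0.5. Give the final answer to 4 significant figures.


sigma_y = sigma0 + k / sqrt(d)
d = 158 um = 1.58e-04 m
sigma_y = 86 + 0.67 / sqrt(1.58e-04)
sigma_y = 139.3 MPa


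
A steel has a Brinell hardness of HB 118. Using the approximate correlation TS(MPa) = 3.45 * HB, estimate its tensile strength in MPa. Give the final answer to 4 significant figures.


TS (MPa) = 3.45 * HB
TS = 3.45 * 118
TS = 407.1 MPa


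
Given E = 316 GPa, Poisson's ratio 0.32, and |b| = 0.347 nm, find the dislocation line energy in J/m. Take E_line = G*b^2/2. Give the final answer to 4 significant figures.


Step 1: G = E / (2*(1+nu))
G = 316 / (2*(1+0.32)) = 119.697 GPa = 1.19697e+11 Pa
Step 2: E_line = G*b^2/2
b = 0.347 nm = 3.47e-10 m
E_line = 0.5 * 1.19697e+11 * (3.47e-10)^2 = 7.206e-09 J/m


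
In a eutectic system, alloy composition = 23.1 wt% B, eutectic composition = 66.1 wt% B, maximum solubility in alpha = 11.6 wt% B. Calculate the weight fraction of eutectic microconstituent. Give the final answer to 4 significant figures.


f_primary = (C_e - C0) / (C_e - C_alpha_max)
f_primary = (66.1 - 23.1) / (66.1 - 11.6)
f_primary = 0.788991
f_eutectic = 1 - 0.788991 = 0.211


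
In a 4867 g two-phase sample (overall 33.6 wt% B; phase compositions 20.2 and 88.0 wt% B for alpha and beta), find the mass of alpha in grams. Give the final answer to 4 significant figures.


f_alpha = (C_beta - C0) / (C_beta - C_alpha)
f_alpha = (88.0 - 33.6) / (88.0 - 20.2) = 0.80236
m_alpha = f_alpha * m_total = 0.80236 * 4867 = 3905 g


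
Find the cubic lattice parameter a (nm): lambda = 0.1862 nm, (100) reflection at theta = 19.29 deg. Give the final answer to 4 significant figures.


d = lambda / (2*sin(theta))
d = 0.1862 / (2*sin(19.29 deg))
d = 0.281823 nm
a = d * sqrt(h^2+k^2+l^2) = 0.281823 * sqrt(1)
a = 0.2818 nm


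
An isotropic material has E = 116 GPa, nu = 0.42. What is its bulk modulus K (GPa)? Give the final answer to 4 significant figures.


K = E / (3*(1-2*nu))
K = 116 / (3*(1-2*0.42))
K = 241.7 GPa


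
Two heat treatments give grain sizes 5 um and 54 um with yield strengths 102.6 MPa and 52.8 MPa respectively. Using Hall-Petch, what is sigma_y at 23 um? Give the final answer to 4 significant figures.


sigma_y = sigma0 + k / sqrt(d)
1/sqrt(d1) = 1/sqrt(5e-06) = 447.214;  1/sqrt(d2) = 136.083
k = (sigma1 - sigma2) / (1/sqrt(d1) - 1/sqrt(d2)) = (102.6 - 52.8) / (447.214 - 136.083) = 0.160061 MPa*m^0.5
sigma0 = sigma1 - k/sqrt(d1) = 102.6 - 0.160061*447.214 = 31.0184 MPa
sigma_y(d3) = 31.0184 + 0.160061 / sqrt(2.3e-05) = 64.39 MPa


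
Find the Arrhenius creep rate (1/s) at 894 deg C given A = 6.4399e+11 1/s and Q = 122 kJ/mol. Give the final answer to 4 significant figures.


rate = A * exp(-Q / (R*T))
T = 894 + 273.15 = 1167.15 K
rate = 6.4399e+11 * exp(-122e3 / (8.314 * 1167.15))
rate = 2.232e+06 1/s


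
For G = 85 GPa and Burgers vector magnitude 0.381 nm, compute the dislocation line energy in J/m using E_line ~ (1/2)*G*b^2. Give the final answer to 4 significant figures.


E = G*b^2/2
b = 0.381 nm = 3.81e-10 m
G = 85 GPa = 8.5e+10 Pa
E = 0.5 * 8.5e+10 * (3.81e-10)^2
E = 6.169e-09 J/m


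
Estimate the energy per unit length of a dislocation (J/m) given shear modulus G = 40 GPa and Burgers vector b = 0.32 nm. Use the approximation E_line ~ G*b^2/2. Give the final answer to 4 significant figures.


E = G*b^2/2
b = 0.32 nm = 3.2e-10 m
G = 40 GPa = 4e+10 Pa
E = 0.5 * 4e+10 * (3.2e-10)^2
E = 2.048e-09 J/m


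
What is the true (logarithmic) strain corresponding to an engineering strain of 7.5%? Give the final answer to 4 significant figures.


epsilon_true = ln(1 + epsilon_eng)
epsilon_true = ln(1 + 0.075)
epsilon_true = 0.07232


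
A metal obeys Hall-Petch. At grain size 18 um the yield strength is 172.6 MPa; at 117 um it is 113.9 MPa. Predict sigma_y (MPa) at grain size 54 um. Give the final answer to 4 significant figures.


sigma_y = sigma0 + k / sqrt(d)
1/sqrt(d1) = 1/sqrt(1.8e-05) = 235.702;  1/sqrt(d2) = 92.45
k = (sigma1 - sigma2) / (1/sqrt(d1) - 1/sqrt(d2)) = (172.6 - 113.9) / (235.702 - 92.45) = 0.409767 MPa*m^0.5
sigma0 = sigma1 - k/sqrt(d1) = 172.6 - 0.409767*235.702 = 76.0171 MPa
sigma_y(d3) = 76.0171 + 0.409767 / sqrt(5.4e-05) = 131.8 MPa


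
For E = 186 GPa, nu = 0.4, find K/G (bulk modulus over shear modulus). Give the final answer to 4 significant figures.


G = E / (2*(1+nu))
G = 186 / (2*(1+0.4)) = 66.4286 GPa
K = E / (3*(1-2*nu))
K = 186 / (3*(1-2*0.4)) = 310 GPa
K/G = 310 / 66.4286 = 4.667


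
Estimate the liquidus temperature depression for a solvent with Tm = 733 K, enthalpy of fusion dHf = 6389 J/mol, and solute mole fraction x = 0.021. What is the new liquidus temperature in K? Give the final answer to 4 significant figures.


dT = R*Tm^2*x / dHf
dT = 8.314 * 733^2 * 0.021 / 6389
dT = 14.6826 K
T_new = 733 - 14.6826 = 718.3 K


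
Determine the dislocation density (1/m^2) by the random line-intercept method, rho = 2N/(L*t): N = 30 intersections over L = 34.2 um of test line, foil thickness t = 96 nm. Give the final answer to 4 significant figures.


rho = 2N / (L * t)
L = 34.2 um = 3.42e-05 m, t = 96 nm = 9.6e-08 m
rho = 2 * 30 / (3.42e-05 * 9.6e-08)
rho = 1.827e+13 1/m^2


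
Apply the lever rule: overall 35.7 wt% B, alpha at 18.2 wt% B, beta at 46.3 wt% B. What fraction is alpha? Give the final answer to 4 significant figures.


f_alpha = (C_beta - C0) / (C_beta - C_alpha)
f_alpha = (46.3 - 35.7) / (46.3 - 18.2)
f_alpha = 0.3772


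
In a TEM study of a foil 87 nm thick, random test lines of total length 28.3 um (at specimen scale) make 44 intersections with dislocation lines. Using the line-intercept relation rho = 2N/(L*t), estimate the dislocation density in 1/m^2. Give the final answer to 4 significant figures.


rho = 2N / (L * t)
L = 28.3 um = 2.83e-05 m, t = 87 nm = 8.7e-08 m
rho = 2 * 44 / (2.83e-05 * 8.7e-08)
rho = 3.574e+13 1/m^2


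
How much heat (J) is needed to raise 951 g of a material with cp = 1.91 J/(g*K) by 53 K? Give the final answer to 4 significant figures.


Q = m * cp * dT
Q = 951 * 1.91 * 53
Q = 96270 J


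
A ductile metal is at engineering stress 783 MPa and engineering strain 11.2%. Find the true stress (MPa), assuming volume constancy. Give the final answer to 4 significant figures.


sigma_true = sigma_eng * (1 + epsilon_eng)
sigma_true = 783 * (1 + 0.112)
sigma_true = 870.7 MPa


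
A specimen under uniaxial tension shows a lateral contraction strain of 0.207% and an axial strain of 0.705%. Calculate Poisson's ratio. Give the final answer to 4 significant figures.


nu = -epsilon_lat / epsilon_axial
Lateral strain is contraction (negative), so using magnitudes:
nu = 0.207 / 0.705
nu = 0.2936


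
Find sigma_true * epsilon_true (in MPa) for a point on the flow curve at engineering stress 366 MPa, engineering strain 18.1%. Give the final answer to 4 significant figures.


sigma_true = sigma_eng * (1 + epsilon_eng)
sigma_true = 366 * (1 + 0.181) = 432.246 MPa
epsilon_true = ln(1 + epsilon_eng)
epsilon_true = ln(1 + 0.181) = 0.166362
sigma_true * epsilon_true = 432.246 * 0.166362 = 71.91 MPa


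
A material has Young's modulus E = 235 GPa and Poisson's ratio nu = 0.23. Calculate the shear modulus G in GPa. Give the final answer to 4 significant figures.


G = E / (2*(1+nu))
G = 235 / (2*(1+0.23))
G = 95.53 GPa


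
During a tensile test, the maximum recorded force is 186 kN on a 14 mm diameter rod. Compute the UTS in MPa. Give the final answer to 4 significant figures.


A0 = pi*(d/2)^2 = pi*(14/2)^2 = 153.938 mm^2
UTS = F_max / A0 = 186*1000 / 153.938
UTS = 1208 MPa


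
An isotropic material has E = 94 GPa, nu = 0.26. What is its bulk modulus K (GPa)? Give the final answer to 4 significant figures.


K = E / (3*(1-2*nu))
K = 94 / (3*(1-2*0.26))
K = 65.28 GPa


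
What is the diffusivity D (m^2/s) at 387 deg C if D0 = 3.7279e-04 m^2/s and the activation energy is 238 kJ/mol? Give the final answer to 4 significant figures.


D = D0 * exp(-Qd / (R*T))
T = 660.15 K
D = 3.7279e-04 * exp(-238e3 / (8.314 * 660.15))
D = 5.482e-23 m^2/s


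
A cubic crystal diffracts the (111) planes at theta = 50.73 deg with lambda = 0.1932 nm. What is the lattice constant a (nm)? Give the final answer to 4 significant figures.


d = lambda / (2*sin(theta))
d = 0.1932 / (2*sin(50.73 deg))
d = 0.124779 nm
a = d * sqrt(h^2+k^2+l^2) = 0.124779 * sqrt(3)
a = 0.2161 nm


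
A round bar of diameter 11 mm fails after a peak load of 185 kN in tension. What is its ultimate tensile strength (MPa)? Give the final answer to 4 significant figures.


A0 = pi*(d/2)^2 = pi*(11/2)^2 = 95.0332 mm^2
UTS = F_max / A0 = 185*1000 / 95.0332
UTS = 1947 MPa


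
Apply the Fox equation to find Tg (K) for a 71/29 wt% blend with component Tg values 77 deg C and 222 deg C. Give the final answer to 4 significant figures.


1/Tg = w1/Tg1 + w2/Tg2 (in Kelvin)
Tg1 = 350.15 K, Tg2 = 495.15 K
1/Tg = 0.71/350.15 + 0.29/495.15
Tg = 382.6 K


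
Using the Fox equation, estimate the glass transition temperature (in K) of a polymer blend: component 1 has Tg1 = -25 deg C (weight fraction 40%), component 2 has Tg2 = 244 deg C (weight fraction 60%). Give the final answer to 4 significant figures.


1/Tg = w1/Tg1 + w2/Tg2 (in Kelvin)
Tg1 = 248.15 K, Tg2 = 517.15 K
1/Tg = 0.4/248.15 + 0.6/517.15
Tg = 360.7 K


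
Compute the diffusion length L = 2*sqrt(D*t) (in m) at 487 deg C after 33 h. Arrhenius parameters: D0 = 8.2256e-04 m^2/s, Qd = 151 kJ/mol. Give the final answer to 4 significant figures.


Step 1: D = D0 * exp(-Qd/(R*T))
T = 760.15 K
D = 8.2256e-04 * exp(-151e3 / (8.314 * 760.15)) = 3.45655e-14 m^2/s
Step 2: L = 2*sqrt(D*t)
t = 33 h = 118800 s
L = 2*sqrt(3.45655e-14 * 118800) = 1.282e-04 m


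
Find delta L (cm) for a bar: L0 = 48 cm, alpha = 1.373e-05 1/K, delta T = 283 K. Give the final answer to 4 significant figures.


dL = L0 * alpha * dT
dL = 48 * 1.373e-05 * 283
dL = 0.1865 cm


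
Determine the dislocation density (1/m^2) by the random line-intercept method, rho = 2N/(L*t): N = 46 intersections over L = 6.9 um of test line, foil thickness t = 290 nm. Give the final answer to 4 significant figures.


rho = 2N / (L * t)
L = 6.9 um = 6.9e-06 m, t = 290 nm = 2.9e-07 m
rho = 2 * 46 / (6.9e-06 * 2.9e-07)
rho = 4.598e+13 1/m^2


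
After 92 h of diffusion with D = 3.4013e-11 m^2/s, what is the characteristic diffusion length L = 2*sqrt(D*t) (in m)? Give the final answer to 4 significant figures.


t = 92 hr = 331200 s
Diffusion length = 2*sqrt(D*t)
= 2*sqrt(3.4013e-11 * 331200)
= 6.713e-03 m


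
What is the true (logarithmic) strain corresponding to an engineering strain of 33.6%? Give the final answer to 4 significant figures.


epsilon_true = ln(1 + epsilon_eng)
epsilon_true = ln(1 + 0.336)
epsilon_true = 0.2897


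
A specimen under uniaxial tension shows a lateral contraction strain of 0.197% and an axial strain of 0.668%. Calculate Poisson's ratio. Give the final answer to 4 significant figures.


nu = -epsilon_lat / epsilon_axial
Lateral strain is contraction (negative), so using magnitudes:
nu = 0.197 / 0.668
nu = 0.2949


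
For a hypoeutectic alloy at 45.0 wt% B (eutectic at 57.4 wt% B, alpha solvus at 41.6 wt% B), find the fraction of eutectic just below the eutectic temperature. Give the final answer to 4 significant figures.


f_primary = (C_e - C0) / (C_e - C_alpha_max)
f_primary = (57.4 - 45.0) / (57.4 - 41.6)
f_primary = 0.78481
f_eutectic = 1 - 0.78481 = 0.2152


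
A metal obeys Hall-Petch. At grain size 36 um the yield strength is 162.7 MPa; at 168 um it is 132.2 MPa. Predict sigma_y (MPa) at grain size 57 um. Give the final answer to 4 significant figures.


sigma_y = sigma0 + k / sqrt(d)
1/sqrt(d1) = 1/sqrt(3.6e-05) = 166.667;  1/sqrt(d2) = 77.1517
k = (sigma1 - sigma2) / (1/sqrt(d1) - 1/sqrt(d2)) = (162.7 - 132.2) / (166.667 - 77.1517) = 0.340725 MPa*m^0.5
sigma0 = sigma1 - k/sqrt(d1) = 162.7 - 0.340725*166.667 = 105.912 MPa
sigma_y(d3) = 105.912 + 0.340725 / sqrt(5.7e-05) = 151 MPa


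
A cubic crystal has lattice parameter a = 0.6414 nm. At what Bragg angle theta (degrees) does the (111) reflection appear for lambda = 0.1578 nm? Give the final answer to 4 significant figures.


d = a / sqrt(h^2+k^2+l^2)
d = 0.6414 / sqrt(3) = 0.370312 nm
lambda = 2*d*sin(theta)  =>  sin(theta) = lambda / (2*d)
sin(theta) = 0.1578 / (2 * 0.370312) = 0.213063
theta = 12.3 deg


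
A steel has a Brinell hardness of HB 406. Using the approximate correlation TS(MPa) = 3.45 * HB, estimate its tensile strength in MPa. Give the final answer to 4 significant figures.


TS (MPa) = 3.45 * HB
TS = 3.45 * 406
TS = 1401 MPa


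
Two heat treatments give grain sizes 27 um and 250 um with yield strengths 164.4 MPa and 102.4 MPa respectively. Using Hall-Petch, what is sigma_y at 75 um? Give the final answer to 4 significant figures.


sigma_y = sigma0 + k / sqrt(d)
1/sqrt(d1) = 1/sqrt(2.7e-05) = 192.45;  1/sqrt(d2) = 63.2456
k = (sigma1 - sigma2) / (1/sqrt(d1) - 1/sqrt(d2)) = (164.4 - 102.4) / (192.45 - 63.2456) = 0.479859 MPa*m^0.5
sigma0 = sigma1 - k/sqrt(d1) = 164.4 - 0.479859*192.45 = 72.051 MPa
sigma_y(d3) = 72.051 + 0.479859 / sqrt(7.5e-05) = 127.5 MPa


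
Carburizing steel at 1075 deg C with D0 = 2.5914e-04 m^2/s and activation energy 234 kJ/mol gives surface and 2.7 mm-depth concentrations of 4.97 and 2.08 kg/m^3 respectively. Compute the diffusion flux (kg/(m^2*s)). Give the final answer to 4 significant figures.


Step 1: D = D0 * exp(-Qd/(R*T))
T = 1075 + 273.15 = 1348.15 K
D = 2.5914e-04 * exp(-234e3 / (8.314 * 1348.15)) = 2.22218e-13 m^2/s
Step 2: J = D * (C1 - C2) / dx
J = 2.22218e-13 * (4.97 - 2.08) / 2.7e-03
J = 2.379e-10 kg/(m^2*s)


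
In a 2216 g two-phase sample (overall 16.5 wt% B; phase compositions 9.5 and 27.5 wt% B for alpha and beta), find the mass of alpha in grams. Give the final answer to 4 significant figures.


f_alpha = (C_beta - C0) / (C_beta - C_alpha)
f_alpha = (27.5 - 16.5) / (27.5 - 9.5) = 0.611111
m_alpha = f_alpha * m_total = 0.611111 * 2216 = 1354 g


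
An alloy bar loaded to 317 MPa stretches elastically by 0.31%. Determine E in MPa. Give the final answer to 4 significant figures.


E = sigma / epsilon
epsilon = 0.31% = 3.1e-03
E = 317 / 3.1e-03
E = 102300 MPa


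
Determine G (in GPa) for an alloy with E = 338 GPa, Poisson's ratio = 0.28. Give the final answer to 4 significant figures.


G = E / (2*(1+nu))
G = 338 / (2*(1+0.28))
G = 132 GPa


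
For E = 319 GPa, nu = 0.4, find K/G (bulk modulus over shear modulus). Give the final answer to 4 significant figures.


G = E / (2*(1+nu))
G = 319 / (2*(1+0.4)) = 113.929 GPa
K = E / (3*(1-2*nu))
K = 319 / (3*(1-2*0.4)) = 531.667 GPa
K/G = 531.667 / 113.929 = 4.667


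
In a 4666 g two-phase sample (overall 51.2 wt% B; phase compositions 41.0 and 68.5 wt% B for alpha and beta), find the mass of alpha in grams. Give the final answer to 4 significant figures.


f_alpha = (C_beta - C0) / (C_beta - C_alpha)
f_alpha = (68.5 - 51.2) / (68.5 - 41.0) = 0.629091
m_alpha = f_alpha * m_total = 0.629091 * 4666 = 2935 g


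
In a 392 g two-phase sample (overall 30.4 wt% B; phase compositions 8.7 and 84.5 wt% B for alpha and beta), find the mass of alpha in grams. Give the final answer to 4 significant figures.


f_alpha = (C_beta - C0) / (C_beta - C_alpha)
f_alpha = (84.5 - 30.4) / (84.5 - 8.7) = 0.71372
m_alpha = f_alpha * m_total = 0.71372 * 392 = 279.8 g


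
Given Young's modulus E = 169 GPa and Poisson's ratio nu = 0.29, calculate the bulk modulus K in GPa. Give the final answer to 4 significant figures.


K = E / (3*(1-2*nu))
K = 169 / (3*(1-2*0.29))
K = 134.1 GPa


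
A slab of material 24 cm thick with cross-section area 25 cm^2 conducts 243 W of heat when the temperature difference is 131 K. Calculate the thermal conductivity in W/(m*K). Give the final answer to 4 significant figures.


k = Q*L / (A*dT)
L = 0.24 m, A = 2.5e-03 m^2
k = 243 * 0.24 / (2.5e-03 * 131)
k = 178.1 W/(m*K)


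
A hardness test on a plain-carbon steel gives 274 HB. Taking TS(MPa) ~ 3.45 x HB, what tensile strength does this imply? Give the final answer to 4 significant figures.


TS (MPa) = 3.45 * HB
TS = 3.45 * 274
TS = 945.3 MPa


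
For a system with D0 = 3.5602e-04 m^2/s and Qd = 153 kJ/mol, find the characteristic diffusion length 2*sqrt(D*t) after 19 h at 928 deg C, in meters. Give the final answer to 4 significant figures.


Step 1: D = D0 * exp(-Qd/(R*T))
T = 1201.15 K
D = 3.5602e-04 * exp(-153e3 / (8.314 * 1201.15)) = 7.90121e-11 m^2/s
Step 2: L = 2*sqrt(D*t)
t = 19 h = 68400 s
L = 2*sqrt(7.90121e-11 * 68400) = 4.649e-03 m


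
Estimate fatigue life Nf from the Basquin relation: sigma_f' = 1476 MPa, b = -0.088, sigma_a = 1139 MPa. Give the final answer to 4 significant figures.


sigma_a = sigma_f' * (2*Nf)^b
2*Nf = (sigma_a / sigma_f')^(1/b)
2*Nf = (1139 / 1476)^(1/-0.088)
2*Nf = 19.0161
Nf = 9.508 cycles


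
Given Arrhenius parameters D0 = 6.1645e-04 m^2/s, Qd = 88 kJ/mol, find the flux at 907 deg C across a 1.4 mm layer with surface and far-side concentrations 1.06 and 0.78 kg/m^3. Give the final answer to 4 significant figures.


Step 1: D = D0 * exp(-Qd/(R*T))
T = 907 + 273.15 = 1180.15 K
D = 6.1645e-04 * exp(-88e3 / (8.314 * 1180.15)) = 7.84852e-08 m^2/s
Step 2: J = D * (C1 - C2) / dx
J = 7.84852e-08 * (1.06 - 0.78) / 1.4e-03
J = 1.57e-05 kg/(m^2*s)


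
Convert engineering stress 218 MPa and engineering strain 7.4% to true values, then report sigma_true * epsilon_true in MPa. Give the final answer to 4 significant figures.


sigma_true = sigma_eng * (1 + epsilon_eng)
sigma_true = 218 * (1 + 0.074) = 234.132 MPa
epsilon_true = ln(1 + epsilon_eng)
epsilon_true = ln(1 + 0.074) = 0.07139
sigma_true * epsilon_true = 234.132 * 0.07139 = 16.71 MPa


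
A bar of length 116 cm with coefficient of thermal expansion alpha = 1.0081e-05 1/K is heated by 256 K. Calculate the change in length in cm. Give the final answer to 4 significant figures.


dL = L0 * alpha * dT
dL = 116 * 1.0081e-05 * 256
dL = 0.2994 cm


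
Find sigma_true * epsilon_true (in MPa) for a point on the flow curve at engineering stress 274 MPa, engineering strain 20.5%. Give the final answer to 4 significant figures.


sigma_true = sigma_eng * (1 + epsilon_eng)
sigma_true = 274 * (1 + 0.205) = 330.17 MPa
epsilon_true = ln(1 + epsilon_eng)
epsilon_true = ln(1 + 0.205) = 0.18648
sigma_true * epsilon_true = 330.17 * 0.18648 = 61.57 MPa


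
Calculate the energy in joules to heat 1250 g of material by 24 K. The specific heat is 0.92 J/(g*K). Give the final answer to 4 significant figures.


Q = m * cp * dT
Q = 1250 * 0.92 * 24
Q = 27600 J


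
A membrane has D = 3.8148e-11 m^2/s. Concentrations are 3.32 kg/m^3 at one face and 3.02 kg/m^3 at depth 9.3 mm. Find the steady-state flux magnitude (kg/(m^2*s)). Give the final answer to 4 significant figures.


J = -D * (dC/dx) = D * (C1 - C2) / dx
J = 3.8148e-11 * (3.32 - 3.02) / 9.3e-03
J = 1.231e-09 kg/(m^2*s)


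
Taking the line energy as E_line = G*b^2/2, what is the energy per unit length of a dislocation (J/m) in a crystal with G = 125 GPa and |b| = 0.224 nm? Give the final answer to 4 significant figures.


E = G*b^2/2
b = 0.224 nm = 2.24e-10 m
G = 125 GPa = 1.25e+11 Pa
E = 0.5 * 1.25e+11 * (2.24e-10)^2
E = 3.136e-09 J/m


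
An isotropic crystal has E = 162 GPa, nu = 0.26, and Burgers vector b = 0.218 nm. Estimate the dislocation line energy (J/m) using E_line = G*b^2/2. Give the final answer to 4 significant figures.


Step 1: G = E / (2*(1+nu))
G = 162 / (2*(1+0.26)) = 64.2857 GPa = 6.42857e+10 Pa
Step 2: E_line = G*b^2/2
b = 0.218 nm = 2.18e-10 m
E_line = 0.5 * 6.42857e+10 * (2.18e-10)^2 = 1.528e-09 J/m


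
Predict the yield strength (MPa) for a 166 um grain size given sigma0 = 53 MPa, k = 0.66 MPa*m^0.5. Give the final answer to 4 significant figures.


sigma_y = sigma0 + k / sqrt(d)
d = 166 um = 1.66e-04 m
sigma_y = 53 + 0.66 / sqrt(1.66e-04)
sigma_y = 104.2 MPa


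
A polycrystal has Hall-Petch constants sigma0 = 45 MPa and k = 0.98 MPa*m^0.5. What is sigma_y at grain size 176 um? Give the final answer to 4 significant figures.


sigma_y = sigma0 + k / sqrt(d)
d = 176 um = 1.76e-04 m
sigma_y = 45 + 0.98 / sqrt(1.76e-04)
sigma_y = 118.9 MPa
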